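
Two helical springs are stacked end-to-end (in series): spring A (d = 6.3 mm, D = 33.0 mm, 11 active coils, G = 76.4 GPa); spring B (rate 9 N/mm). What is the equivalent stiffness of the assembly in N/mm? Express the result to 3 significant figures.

7.28 N/mm

k_A = Gd⁴/(8D³N_a) = (76.4×10³)(6.3⁴)/(8·33.0³·11) = 38.057 N/mm
Series: 1/k_eq = 1/38.057 + 1/9 = 0.13739; k_eq = 7.2787 N/mm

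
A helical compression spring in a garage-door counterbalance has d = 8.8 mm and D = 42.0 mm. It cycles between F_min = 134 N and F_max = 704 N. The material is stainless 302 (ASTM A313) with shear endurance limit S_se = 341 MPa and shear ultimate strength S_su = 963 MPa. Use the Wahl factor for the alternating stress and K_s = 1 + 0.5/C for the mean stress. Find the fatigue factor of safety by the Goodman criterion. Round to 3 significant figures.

4.01

C = D/d = 42.0/8.8 = 4.7727; K_W = (4C−1)/(4C−4)+0.615/C = 1.3277; K_s = 1+0.5/C = 1.1048
F_a = (F_max−F_min)/2 = 285 N; F_m = (F_max+F_min)/2 = 419 N
τ_a = K_W·8F_aD/(πd³) = 1.3277 × 44.729 = 59.384 MPa
τ_m = K_s·8F_mD/(πd³) = 1.1048 × 65.759 = 72.648 MPa
Goodman: 1/n_f = τ_a/S_se + τ_m/S_su = 59.384/341 + 72.648/963 = 0.17415 + 0.07544 = 0.24959
n_f = 1/0.24959 = 4.007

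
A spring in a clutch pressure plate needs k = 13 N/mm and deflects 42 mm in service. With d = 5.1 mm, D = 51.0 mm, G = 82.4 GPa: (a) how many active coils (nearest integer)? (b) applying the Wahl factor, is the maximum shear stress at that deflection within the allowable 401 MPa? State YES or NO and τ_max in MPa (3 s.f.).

(a) 4 coils; (b) NO, τ_max = 618 MPa

N_a = Gd⁴/(8D³k) = (82.4×10³)(5.1⁴)/(8·51.0³·13) = 4.041 → N_a = 4
Actual rate k = Gd⁴/(8D³·4) = 13.132 N/mm
Working load F = kδ = 13.132·42 = 551.56 N
C = 51.0/5.1 = 10.0000; K_W = (4C−1)/(4C−4)+0.615/C = 1.1448
τ_max = K_W·8FD/(πd³) = 1.1448·540 = 618.21 MPa
τ_max > 401 MPa → exceeds allowable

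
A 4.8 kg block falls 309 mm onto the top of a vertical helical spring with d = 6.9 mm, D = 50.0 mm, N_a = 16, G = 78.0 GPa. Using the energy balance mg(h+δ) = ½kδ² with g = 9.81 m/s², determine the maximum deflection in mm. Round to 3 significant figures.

k = Gd⁴/(8D³N_a) = (78.0×10³)(6.9⁴)/(8·50.0³·16) = 11.05 N/mm
W = mg = 4.8 × 9.81 = 47.088 N
½kδ² − Wδ − Wh = 0 → δ = (W + √(W² + 2kWh))/k
δ = (47.088 + √(2217.3 + 321566))/11.05 = (47.088 + 569.02)/11.05 = 55.755 mm

55.8 mm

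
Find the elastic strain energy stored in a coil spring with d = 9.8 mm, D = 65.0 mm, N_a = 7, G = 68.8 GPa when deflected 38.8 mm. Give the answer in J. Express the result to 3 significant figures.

31.1 J

k = Gd⁴/(8D³N_a) = (68.8×10³)(9.8⁴)/(8·65.0³·7) = 41.263 N/mm
U = ½kδ² = 0.5 × 41.263 × 38.8² = 31060 N·mm = 31.06 J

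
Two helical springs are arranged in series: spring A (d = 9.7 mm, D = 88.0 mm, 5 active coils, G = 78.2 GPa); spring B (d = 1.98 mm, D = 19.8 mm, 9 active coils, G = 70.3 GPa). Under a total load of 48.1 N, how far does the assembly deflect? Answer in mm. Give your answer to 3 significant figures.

k_A = Gd⁴/(8D³N_a) = (78.2×10³)(9.7⁴)/(8·88.0³·5) = 25.397 N/mm
k_B = Gd⁴/(8D³N_a) = (70.3×10³)(1.98⁴)/(8·19.8³·9) = 1.9332 N/mm
Series: 1/k_eq = 1/25.397 + 1/1.9332 = 0.55664; k_eq = 1.7965 N/mm
δ = F/k_eq = 48.1/1.7965 = 26.774 mm

26.8 mm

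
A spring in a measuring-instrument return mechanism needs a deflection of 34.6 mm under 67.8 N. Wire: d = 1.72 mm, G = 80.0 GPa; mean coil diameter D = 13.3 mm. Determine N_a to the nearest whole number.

19

Required rate k = F/δ = 67.8/34.6 = 1.9595 N/mm
N_a = Gd⁴/(8D³k) = (80.0×10³ × 1.72⁴)/(8 × 13.3³ × 1.9595)
    = 700170 / 36880.6 = 18.98 → 19 coils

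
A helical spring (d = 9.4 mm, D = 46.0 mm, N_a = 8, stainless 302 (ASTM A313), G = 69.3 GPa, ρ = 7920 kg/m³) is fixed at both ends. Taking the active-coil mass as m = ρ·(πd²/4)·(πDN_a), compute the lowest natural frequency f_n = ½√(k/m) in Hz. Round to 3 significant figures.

k = Gd⁴/(8D³N_a) = (69.3×10³)(9.4⁴)/(8·46.0³·8) = 86.854 N/mm = 86854 N/m
Wire length L = πDN_a = π·46.0·8 = 1156.1 mm
m = ρ·(πd²/4)·L = 7920 × 69.398×10⁻⁶ m² × 1.1561 m = 0.63543 kg
f_n = ½√(k/m) = 0.5·√(86854/0.63543) = 0.5·√(1.3669e+05) = 184.86 Hz

185 Hz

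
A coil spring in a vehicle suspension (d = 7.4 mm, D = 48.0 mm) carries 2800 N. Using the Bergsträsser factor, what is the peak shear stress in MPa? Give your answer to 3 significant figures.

Spring index C = D/d = 48.0/7.4 = 6.4865
K_B = (4C+2)/(4C−3) = 27.946/22.946 = 1.2179
τ₀ = 8FD/(πd³) = 8·2800·48.0/(π·7.4³) = 1.0752e+06/1273 = 844.59 MPa
τ_max = K·τ₀ = 1.2179 × 844.59 = 1028.6 MPa

1030 MPa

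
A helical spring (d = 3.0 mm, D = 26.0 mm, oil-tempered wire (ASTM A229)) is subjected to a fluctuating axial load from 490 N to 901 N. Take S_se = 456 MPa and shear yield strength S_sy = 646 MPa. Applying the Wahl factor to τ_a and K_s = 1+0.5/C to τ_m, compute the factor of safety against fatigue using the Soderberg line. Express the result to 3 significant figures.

C = D/d = 26.0/3.0 = 8.6667; K_W = (4C−1)/(4C−4)+0.615/C = 1.1688; K_s = 1+0.5/C = 1.0577
F_a = (F_max−F_min)/2 = 205.5 N; F_m = (F_max+F_min)/2 = 695.5 N
τ_a = K_W·8F_aD/(πd³) = 1.1688 × 503.92 = 588.98 MPa
τ_m = K_s·8F_mD/(πd³) = 1.0577 × 1705.5 = 1803.9 MPa
Soderberg: 1/n_f = τ_a/S_se + τ_m/S_sy = 588.98/456 + 1803.9/646 = 1.29161 + 2.79237 = 4.084
n_f = 1/4.084 = 0.2449

0.245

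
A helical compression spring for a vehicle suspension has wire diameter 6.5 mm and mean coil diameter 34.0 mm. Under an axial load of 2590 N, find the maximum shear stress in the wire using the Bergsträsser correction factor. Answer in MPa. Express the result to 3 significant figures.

1040 MPa

Spring index C = D/d = 34.0/6.5 = 5.2308
K_B = (4C+2)/(4C−3) = 22.923/17.923 = 1.2790
τ₀ = 8FD/(πd³) = 8·2590·34.0/(π·6.5³) = 704480/862.76 = 816.54 MPa
τ_max = K·τ₀ = 1.2790 × 816.54 = 1044.3 MPa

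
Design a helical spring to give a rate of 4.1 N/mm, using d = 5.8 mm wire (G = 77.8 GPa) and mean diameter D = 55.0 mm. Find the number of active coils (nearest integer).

N_a = Gd⁴/(8D³k) = (77.8×10³ × 5.8⁴)/(8 × 55.0³ × 4.1)
    = 8.80423e+07 / 5.4571e+06 = 16.13 → 16 coils

16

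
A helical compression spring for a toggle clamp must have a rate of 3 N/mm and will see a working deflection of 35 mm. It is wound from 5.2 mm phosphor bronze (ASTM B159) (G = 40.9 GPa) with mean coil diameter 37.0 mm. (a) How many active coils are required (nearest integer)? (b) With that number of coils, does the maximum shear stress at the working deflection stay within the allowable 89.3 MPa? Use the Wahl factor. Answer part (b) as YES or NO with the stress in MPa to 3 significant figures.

(a) 25 coils; (b) YES, τ_max = 83.7 MPa

N_a = Gd⁴/(8D³k) = (40.9×10³)(5.2⁴)/(8·37.0³·3) = 24.6 → N_a = 25
Actual rate k = Gd⁴/(8D³·25) = 2.9519 N/mm
Working load F = kδ = 2.9519·35 = 103.32 N
C = 37.0/5.2 = 7.1154; K_W = (4C−1)/(4C−4)+0.615/C = 1.2091
τ_max = K_W·8FD/(πd³) = 1.2091·69.231 = 83.706 MPa
τ_max ≤ 89.3 MPa → acceptable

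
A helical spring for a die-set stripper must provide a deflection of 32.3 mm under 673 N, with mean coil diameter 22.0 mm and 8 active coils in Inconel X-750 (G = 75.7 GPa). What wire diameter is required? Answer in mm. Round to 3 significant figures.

Required rate k = F/δ = 673/32.3 = 20.836 N/mm
d = (8D³N_a·k / G)^(1/4) = (8·22.0³·8·20.836 / (75.7×10³))^0.25
  = (187.57)^0.25 = 3.7008 mm

3.70 mm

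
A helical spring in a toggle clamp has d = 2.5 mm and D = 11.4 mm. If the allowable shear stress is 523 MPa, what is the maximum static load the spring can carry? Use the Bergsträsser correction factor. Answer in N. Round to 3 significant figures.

C = D/d = 11.4/2.5 = 4.5600
K_B = (4C+2)/(4C−3) = 20.240/15.240 = 1.3281
τ_max = K·8FD/(πd³) → F_max = τ_allow·πd³/(8DK)
F_max = 523·π·2.5³/(8·11.4·1.3281) = 25673/121.12 = 211.96 N

212 N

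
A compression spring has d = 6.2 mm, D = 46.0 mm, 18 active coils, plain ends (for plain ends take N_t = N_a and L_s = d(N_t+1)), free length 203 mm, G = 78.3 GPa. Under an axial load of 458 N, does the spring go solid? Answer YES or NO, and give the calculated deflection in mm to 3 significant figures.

NO, δ = 55.5 mm

k = Gd⁴/(8D³N_a) = (78.3×10³)(6.2⁴)/(8·46.0³·18) = 8.2545 N/mm
N_t = 18; L_s = 6.2·19 = 117.8 mm; δ_solid = L₀ − L_s = 203 − 117.8 = 85.2 mm
δ = F/k = 458/8.2545 = 55.485 mm
δ < δ_solid → spring does not go solid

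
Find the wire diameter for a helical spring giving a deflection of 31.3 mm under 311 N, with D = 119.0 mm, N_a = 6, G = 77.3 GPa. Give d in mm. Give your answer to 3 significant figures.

Required rate k = F/δ = 311/31.3 = 9.9361 N/mm
d = (8D³N_a·k / G)^(1/4) = (8·119.0³·6·9.9361 / (77.3×10³))^0.25
  = (10397)^0.25 = 10.0979 mm

10.1 mm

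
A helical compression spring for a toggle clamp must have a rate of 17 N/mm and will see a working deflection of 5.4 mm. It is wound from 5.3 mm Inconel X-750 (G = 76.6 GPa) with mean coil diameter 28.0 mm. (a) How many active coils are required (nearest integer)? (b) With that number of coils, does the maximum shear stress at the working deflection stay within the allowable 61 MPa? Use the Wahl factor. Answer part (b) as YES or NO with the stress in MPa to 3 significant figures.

N_a = Gd⁴/(8D³k) = (76.6×10³)(5.3⁴)/(8·28.0³·17) = 20.25 → N_a = 20
Actual rate k = Gd⁴/(8D³·20) = 17.208 N/mm
Working load F = kδ = 17.208·5.4 = 92.925 N
C = 28.0/5.3 = 5.2830; K_W = (4C−1)/(4C−4)+0.615/C = 1.2915
τ_max = K_W·8FD/(πd³) = 1.2915·44.504 = 57.478 MPa
τ_max ≤ 61 MPa → acceptable

(a) 20 coils; (b) YES, τ_max = 57.5 MPa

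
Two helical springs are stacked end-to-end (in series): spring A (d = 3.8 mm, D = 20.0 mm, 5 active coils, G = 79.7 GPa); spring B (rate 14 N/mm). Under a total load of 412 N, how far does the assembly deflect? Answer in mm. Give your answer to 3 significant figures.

k_A = Gd⁴/(8D³N_a) = (79.7×10³)(3.8⁴)/(8·20.0³·5) = 51.933 N/mm
Series: 1/k_eq = 1/51.933 + 1/14 = 0.090684; k_eq = 11.027 N/mm
δ = F/k_eq = 412/11.027 = 37.362 mm

37.4 mm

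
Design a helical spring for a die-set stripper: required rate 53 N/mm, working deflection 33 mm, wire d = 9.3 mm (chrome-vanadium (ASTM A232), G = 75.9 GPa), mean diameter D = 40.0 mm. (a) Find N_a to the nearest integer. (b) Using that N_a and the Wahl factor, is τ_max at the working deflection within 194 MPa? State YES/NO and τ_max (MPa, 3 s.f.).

N_a = Gd⁴/(8D³k) = (75.9×10³)(9.3⁴)/(8·40.0³·53) = 20.92 → N_a = 21
Actual rate k = Gd⁴/(8D³·21) = 52.806 N/mm
Working load F = kδ = 52.806·33 = 1742.6 N
C = 40.0/9.3 = 4.3011; K_W = (4C−1)/(4C−4)+0.615/C = 1.3702
τ_max = K_W·8FD/(πd³) = 1.3702·220.67 = 302.36 MPa
τ_max > 194 MPa → exceeds allowable

(a) 21 coils; (b) NO, τ_max = 302 MPa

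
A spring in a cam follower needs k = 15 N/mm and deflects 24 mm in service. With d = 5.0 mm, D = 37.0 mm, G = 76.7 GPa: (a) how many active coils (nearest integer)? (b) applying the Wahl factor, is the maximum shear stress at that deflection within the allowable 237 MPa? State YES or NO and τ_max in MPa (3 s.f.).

(a) 8 coils; (b) NO, τ_max = 321 MPa

N_a = Gd⁴/(8D³k) = (76.7×10³)(5.0⁴)/(8·37.0³·15) = 7.887 → N_a = 8
Actual rate k = Gd⁴/(8D³·8) = 14.787 N/mm
Working load F = kδ = 14.787·24 = 354.9 N
C = 37.0/5.0 = 7.4000; K_W = (4C−1)/(4C−4)+0.615/C = 1.2003
τ_max = K_W·8FD/(πd³) = 1.2003·267.51 = 321.09 MPa
τ_max > 237 MPa → exceeds allowable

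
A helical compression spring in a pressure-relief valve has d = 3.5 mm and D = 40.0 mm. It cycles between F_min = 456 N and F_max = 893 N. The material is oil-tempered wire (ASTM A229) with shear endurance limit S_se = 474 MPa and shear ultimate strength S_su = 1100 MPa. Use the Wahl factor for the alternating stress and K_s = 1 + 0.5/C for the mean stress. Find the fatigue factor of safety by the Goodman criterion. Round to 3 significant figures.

0.363

C = D/d = 40.0/3.5 = 11.4286; K_W = (4C−1)/(4C−4)+0.615/C = 1.1257; K_s = 1+0.5/C = 1.0437
F_a = (F_max−F_min)/2 = 218.5 N; F_m = (F_max+F_min)/2 = 674.5 N
τ_a = K_W·8F_aD/(πd³) = 1.1257 × 519.1 = 584.36 MPa
τ_m = K_s·8F_mD/(πd³) = 1.0437 × 1602.4 = 1672.5 MPa
Goodman: 1/n_f = τ_a/S_se + τ_m/S_su = 584.36/474 + 1672.5/1100 = 1.23283 + 1.52048 = 2.7533
n_f = 1/2.7533 = 0.3632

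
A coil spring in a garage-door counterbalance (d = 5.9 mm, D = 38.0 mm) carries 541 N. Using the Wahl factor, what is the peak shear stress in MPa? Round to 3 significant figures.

314 MPa

Spring index C = D/d = 38.0/5.9 = 6.4407
K_W = (4C−1)/(4C−4) + 0.615/C = 24.763/21.763 + 0.0955 = 1.2333
τ₀ = 8FD/(πd³) = 8·541·38.0/(π·5.9³) = 164464/645.22 = 254.9 MPa
τ_max = K·τ₀ = 1.2333 × 254.9 = 314.37 MPa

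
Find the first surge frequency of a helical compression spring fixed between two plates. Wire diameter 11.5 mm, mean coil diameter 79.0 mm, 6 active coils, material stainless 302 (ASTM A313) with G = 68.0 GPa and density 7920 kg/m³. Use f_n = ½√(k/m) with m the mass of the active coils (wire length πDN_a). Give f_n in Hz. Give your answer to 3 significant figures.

101 Hz

k = Gd⁴/(8D³N_a) = (68.0×10³)(11.5⁴)/(8·79.0³·6) = 50.255 N/mm = 50255 N/m
Wire length L = πDN_a = π·79.0·6 = 1489.1 mm
m = ρ·(πd²/4)·L = 7920 × 103.87×10⁻⁶ m² × 1.4891 m = 1.225 kg
f_n = ½√(k/m) = 0.5·√(50255/1.225) = 0.5·√(41024) = 101.27 Hz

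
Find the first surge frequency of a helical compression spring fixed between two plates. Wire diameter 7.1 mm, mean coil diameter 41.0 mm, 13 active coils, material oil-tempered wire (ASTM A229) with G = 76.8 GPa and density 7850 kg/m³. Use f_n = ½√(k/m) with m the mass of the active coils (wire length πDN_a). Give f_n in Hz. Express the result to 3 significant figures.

k = Gd⁴/(8D³N_a) = (76.8×10³)(7.1⁴)/(8·41.0³·13) = 27.228 N/mm = 27228 N/m
Wire length L = πDN_a = π·41.0·13 = 1674.5 mm
m = ρ·(πd²/4)·L = 7850 × 39.592×10⁻⁶ m² × 1.6745 m = 0.52042 kg
f_n = ½√(k/m) = 0.5·√(27228/0.52042) = 0.5·√(52319) = 114.37 Hz

114 Hz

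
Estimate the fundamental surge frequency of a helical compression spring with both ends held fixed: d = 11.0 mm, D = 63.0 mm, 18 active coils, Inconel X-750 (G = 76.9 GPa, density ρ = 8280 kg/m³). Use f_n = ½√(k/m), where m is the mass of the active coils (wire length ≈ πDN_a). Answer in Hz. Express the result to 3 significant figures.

52.8 Hz

k = Gd⁴/(8D³N_a) = (76.9×10³)(11.0⁴)/(8·63.0³·18) = 31.269 N/mm = 31269 N/m
Wire length L = πDN_a = π·63.0·18 = 3562.6 mm
m = ρ·(πd²/4)·L = 8280 × 95.033×10⁻⁶ m² × 3.5626 m = 2.8033 kg
f_n = ½√(k/m) = 0.5·√(31269/2.8033) = 0.5·√(11154) = 52.807 Hz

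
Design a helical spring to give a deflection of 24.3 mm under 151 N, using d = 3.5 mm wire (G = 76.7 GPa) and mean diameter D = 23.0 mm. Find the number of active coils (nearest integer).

19

Required rate k = F/δ = 151/24.3 = 6.214 N/mm
N_a = Gd⁴/(8D³k) = (76.7×10³ × 3.5⁴)/(8 × 23.0³ × 6.214)
    = 1.15098e+07 / 604845 = 19.03 → 19 coils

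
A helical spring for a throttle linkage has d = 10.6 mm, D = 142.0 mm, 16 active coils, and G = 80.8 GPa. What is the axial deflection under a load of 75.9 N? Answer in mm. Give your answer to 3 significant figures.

27.3 mm

k = Gd⁴/(8D³N_a) = (80.8×10³)(10.6⁴)/(8·142.0³·16) = 2.7833 N/mm
δ = F/k = 75.9 / 2.7833 = 27.27 mm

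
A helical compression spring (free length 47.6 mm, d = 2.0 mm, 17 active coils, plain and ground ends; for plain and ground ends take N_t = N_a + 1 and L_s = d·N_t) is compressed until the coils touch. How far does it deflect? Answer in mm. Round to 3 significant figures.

N_t = 18; L_s = 2.0·18 = 36 mm
δ_solid = L₀ − L_s = 47.6 − 36 = 11.6 mm

11.6 mm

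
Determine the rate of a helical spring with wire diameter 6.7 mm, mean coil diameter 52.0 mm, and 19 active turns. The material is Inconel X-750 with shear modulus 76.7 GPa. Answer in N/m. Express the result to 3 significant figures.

7230 N/m

k = Gd⁴/(8D³N_a) = (76.7×10³ × 6.7⁴) / (8 × 52.0³ × 19)
  = 1.54559e+08 / 2.13724e+07 = 7.2317 N/mm = 7231.7 N/m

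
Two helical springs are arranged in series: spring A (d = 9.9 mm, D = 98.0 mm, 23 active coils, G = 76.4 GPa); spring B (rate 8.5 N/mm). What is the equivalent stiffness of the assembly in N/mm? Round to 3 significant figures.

k_A = Gd⁴/(8D³N_a) = (76.4×10³)(9.9⁴)/(8·98.0³·23) = 4.2378 N/mm
Series: 1/k_eq = 1/4.2378 + 1/8.5 = 0.35362; k_eq = 2.8279 N/mm

2.83 N/mm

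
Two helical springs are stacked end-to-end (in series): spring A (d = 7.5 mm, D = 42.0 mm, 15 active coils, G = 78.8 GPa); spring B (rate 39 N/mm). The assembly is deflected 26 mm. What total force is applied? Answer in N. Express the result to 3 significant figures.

k_A = Gd⁴/(8D³N_a) = (78.8×10³)(7.5⁴)/(8·42.0³·15) = 28.044 N/mm
Series: 1/k_eq = 1/28.044 + 1/39 = 0.061299; k_eq = 16.313 N/mm
F = k_eq·δ = 16.313·26 = 424.15 N

424 N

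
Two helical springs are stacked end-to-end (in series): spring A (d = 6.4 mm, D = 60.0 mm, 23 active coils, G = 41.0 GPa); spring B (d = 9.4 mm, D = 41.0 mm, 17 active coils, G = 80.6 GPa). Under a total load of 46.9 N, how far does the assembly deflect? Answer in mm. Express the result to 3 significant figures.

27.8 mm

k_A = Gd⁴/(8D³N_a) = (41.0×10³)(6.4⁴)/(8·60.0³·23) = 1.7307 N/mm
k_B = Gd⁴/(8D³N_a) = (80.6×10³)(9.4⁴)/(8·41.0³·17) = 67.136 N/mm
Series: 1/k_eq = 1/1.7307 + 1/67.136 = 0.59268; k_eq = 1.6872 N/mm
δ = F/k_eq = 46.9/1.6872 = 27.797 mm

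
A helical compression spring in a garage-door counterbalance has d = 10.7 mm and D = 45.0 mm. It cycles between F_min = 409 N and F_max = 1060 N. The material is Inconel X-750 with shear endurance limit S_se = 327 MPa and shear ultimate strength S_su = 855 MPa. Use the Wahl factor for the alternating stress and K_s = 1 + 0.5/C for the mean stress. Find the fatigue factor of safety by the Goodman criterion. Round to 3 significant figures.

4.58

C = D/d = 45.0/10.7 = 4.2056; K_W = (4C−1)/(4C−4)+0.615/C = 1.3802; K_s = 1+0.5/C = 1.1189
F_a = (F_max−F_min)/2 = 325.5 N; F_m = (F_max+F_min)/2 = 734.5 N
τ_a = K_W·8F_aD/(πd³) = 1.3802 × 30.448 = 42.024 MPa
τ_m = K_s·8F_mD/(πd³) = 1.1189 × 68.706 = 76.874 MPa
Goodman: 1/n_f = τ_a/S_se + τ_m/S_su = 42.024/327 + 76.874/855 = 0.12851 + 0.08991 = 0.21842
n_f = 1/0.21842 = 4.578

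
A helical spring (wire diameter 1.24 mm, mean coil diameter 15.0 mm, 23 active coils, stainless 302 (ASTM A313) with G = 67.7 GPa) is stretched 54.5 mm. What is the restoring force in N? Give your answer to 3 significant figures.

k = Gd⁴/(8D³N_a) = (67.7×10³)(1.24⁴)/(8·15.0³·23) = 0.25774 N/mm
F = k·δ = 0.25774 × 54.5 = 14.047 N

14.0 N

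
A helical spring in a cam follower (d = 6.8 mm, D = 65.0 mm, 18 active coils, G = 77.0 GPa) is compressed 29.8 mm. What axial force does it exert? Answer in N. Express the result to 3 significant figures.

124 N

k = Gd⁴/(8D³N_a) = (77.0×10³)(6.8⁴)/(8·65.0³·18) = 4.1632 N/mm
F = k·δ = 4.1632 × 29.8 = 124.06 N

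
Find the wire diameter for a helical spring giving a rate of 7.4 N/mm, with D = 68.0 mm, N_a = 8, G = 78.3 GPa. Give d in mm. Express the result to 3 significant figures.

6.60 mm

d = (8D³N_a·k / G)^(1/4) = (8·68.0³·8·7.4 / (78.3×10³))^0.25
  = (1901.9)^0.25 = 6.6038 mm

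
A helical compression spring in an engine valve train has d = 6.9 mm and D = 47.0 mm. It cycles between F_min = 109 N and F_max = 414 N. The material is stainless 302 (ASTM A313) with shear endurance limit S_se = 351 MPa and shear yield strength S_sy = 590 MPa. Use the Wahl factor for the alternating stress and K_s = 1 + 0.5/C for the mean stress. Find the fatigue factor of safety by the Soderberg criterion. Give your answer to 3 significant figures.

2.73

C = D/d = 47.0/6.9 = 6.8116; K_W = (4C−1)/(4C−4)+0.615/C = 1.2193; K_s = 1+0.5/C = 1.0734
F_a = (F_max−F_min)/2 = 152.5 N; F_m = (F_max+F_min)/2 = 261.5 N
τ_a = K_W·8F_aD/(πd³) = 1.2193 × 55.56 = 67.746 MPa
τ_m = K_s·8F_mD/(πd³) = 1.0734 × 95.271 = 102.26 MPa
Soderberg: 1/n_f = τ_a/S_se + τ_m/S_sy = 67.746/351 + 102.26/590 = 0.19301 + 0.17333 = 0.36634
n_f = 1/0.36634 = 2.73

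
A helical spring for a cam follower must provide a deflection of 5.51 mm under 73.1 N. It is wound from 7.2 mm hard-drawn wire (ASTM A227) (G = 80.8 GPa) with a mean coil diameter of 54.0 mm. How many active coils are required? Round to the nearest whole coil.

Required rate k = F/δ = 73.1/5.51 = 13.267 N/mm
N_a = Gd⁴/(8D³k) = (80.8×10³ × 7.2⁴)/(8 × 54.0³ × 13.267)
    = 2.17141e+08 / 1.67123e+07 = 12.99 → 13 coils

13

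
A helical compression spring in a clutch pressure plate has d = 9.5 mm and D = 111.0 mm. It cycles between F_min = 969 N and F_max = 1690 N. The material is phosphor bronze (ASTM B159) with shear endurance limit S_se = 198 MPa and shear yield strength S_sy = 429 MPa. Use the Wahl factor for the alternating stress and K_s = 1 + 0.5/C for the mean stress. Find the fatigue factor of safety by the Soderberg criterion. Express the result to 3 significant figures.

0.575

C = D/d = 111.0/9.5 = 11.6842; K_W = (4C−1)/(4C−4)+0.615/C = 1.1228; K_s = 1+0.5/C = 1.0428
F_a = (F_max−F_min)/2 = 360.5 N; F_m = (F_max+F_min)/2 = 1329.5 N
τ_a = K_W·8F_aD/(πd³) = 1.1228 × 118.85 = 133.45 MPa
τ_m = K_s·8F_mD/(πd³) = 1.0428 × 438.31 = 457.07 MPa
Soderberg: 1/n_f = τ_a/S_se + τ_m/S_sy = 133.45/198 + 457.07/429 = 0.67398 + 1.06542 = 1.7394
n_f = 1/1.7394 = 0.5749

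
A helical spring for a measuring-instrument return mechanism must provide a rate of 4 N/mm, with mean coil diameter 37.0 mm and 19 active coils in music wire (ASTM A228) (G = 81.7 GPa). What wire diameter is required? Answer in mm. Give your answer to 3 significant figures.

d = (8D³N_a·k / G)^(1/4) = (8·37.0³·19·4 / (81.7×10³))^0.25
  = (376.95)^0.25 = 4.4063 mm

4.41 mm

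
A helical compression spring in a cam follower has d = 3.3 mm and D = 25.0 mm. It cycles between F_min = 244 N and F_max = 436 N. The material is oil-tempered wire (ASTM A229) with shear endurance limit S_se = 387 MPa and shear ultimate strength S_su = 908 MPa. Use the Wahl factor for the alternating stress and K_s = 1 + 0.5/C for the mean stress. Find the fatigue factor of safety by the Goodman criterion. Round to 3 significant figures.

0.811

C = D/d = 25.0/3.3 = 7.5758; K_W = (4C−1)/(4C−4)+0.615/C = 1.1952; K_s = 1+0.5/C = 1.0660
F_a = (F_max−F_min)/2 = 96 N; F_m = (F_max+F_min)/2 = 340 N
τ_a = K_W·8F_aD/(πd³) = 1.1952 × 170.06 = 203.27 MPa
τ_m = K_s·8F_mD/(πd³) = 1.0660 × 602.31 = 642.06 MPa
Goodman: 1/n_f = τ_a/S_se + τ_m/S_su = 203.27/387 + 642.06/908 = 0.52523 + 0.70711 = 1.2323
n_f = 1/1.2323 = 0.8115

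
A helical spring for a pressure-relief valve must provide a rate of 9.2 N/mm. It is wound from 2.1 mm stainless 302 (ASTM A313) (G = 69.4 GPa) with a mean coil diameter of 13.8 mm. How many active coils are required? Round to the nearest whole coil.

7

N_a = Gd⁴/(8D³k) = (69.4×10³ × 2.1⁴)/(8 × 13.8³ × 9.2)
    = 1.3497e+06 / 193426 = 6.978 → 7 coils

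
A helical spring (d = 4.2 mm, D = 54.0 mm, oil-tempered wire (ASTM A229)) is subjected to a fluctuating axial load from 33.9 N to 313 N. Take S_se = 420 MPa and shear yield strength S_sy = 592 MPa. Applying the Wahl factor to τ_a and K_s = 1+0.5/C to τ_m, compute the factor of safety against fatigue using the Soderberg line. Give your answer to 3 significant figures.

C = D/d = 54.0/4.2 = 12.8571; K_W = (4C−1)/(4C−4)+0.615/C = 1.1111; K_s = 1+0.5/C = 1.0389
F_a = (F_max−F_min)/2 = 139.55 N; F_m = (F_max+F_min)/2 = 173.45 N
τ_a = K_W·8F_aD/(πd³) = 1.1111 × 259.01 = 287.78 MPa
τ_m = K_s·8F_mD/(πd³) = 1.0389 × 321.93 = 334.45 MPa
Soderberg: 1/n_f = τ_a/S_se + τ_m/S_sy = 287.78/420 + 334.45/592 = 0.68520 + 0.56495 = 1.2501
n_f = 1/1.2501 = 0.7999

0.800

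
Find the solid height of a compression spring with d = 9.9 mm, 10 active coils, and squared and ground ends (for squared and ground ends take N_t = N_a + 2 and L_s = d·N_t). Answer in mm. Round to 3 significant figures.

119 mm

squared and ground ends: N_t = N_a + 2 = 10 + 2 = 12
L_s = d·N_t = 9.9 × 12 = 118.8 mm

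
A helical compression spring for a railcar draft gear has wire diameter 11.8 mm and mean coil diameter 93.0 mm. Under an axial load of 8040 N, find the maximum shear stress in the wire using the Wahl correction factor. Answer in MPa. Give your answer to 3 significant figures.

1380 MPa

Spring index C = D/d = 93.0/11.8 = 7.8814
K_W = (4C−1)/(4C−4) + 0.615/C = 30.525/27.525 + 0.0780 = 1.1870
τ₀ = 8FD/(πd³) = 8·8040·93.0/(π·11.8³) = 5.98176e+06/5161.7 = 1158.9 MPa
τ_max = K·τ₀ = 1.1870 × 1158.9 = 1375.6 MPa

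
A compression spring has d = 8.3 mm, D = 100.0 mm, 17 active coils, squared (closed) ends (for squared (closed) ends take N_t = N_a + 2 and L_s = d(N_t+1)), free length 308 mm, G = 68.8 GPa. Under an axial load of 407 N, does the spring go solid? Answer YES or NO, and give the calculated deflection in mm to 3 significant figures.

YES, δ = 170 mm

k = Gd⁴/(8D³N_a) = (68.8×10³)(8.3⁴)/(8·100.0³·17) = 2.4008 N/mm
N_t = 19; L_s = 8.3·20 = 166 mm; δ_solid = L₀ − L_s = 308 − 166 = 142 mm
δ = F/k = 407/2.4008 = 169.52 mm
δ ≥ δ_solid → spring goes solid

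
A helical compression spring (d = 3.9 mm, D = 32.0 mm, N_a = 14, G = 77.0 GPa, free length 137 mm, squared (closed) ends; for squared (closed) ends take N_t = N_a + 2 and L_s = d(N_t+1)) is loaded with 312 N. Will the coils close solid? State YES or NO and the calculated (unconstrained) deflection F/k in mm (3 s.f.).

k = Gd⁴/(8D³N_a) = (77.0×10³)(3.9⁴)/(8·32.0³·14) = 4.8538 N/mm
N_t = 16; L_s = 3.9·17 = 66.3 mm; δ_solid = L₀ − L_s = 137 − 66.3 = 70.7 mm
δ = F/k = 312/4.8538 = 64.28 mm
δ < δ_solid → spring does not go solid

NO, δ = 64.3 mm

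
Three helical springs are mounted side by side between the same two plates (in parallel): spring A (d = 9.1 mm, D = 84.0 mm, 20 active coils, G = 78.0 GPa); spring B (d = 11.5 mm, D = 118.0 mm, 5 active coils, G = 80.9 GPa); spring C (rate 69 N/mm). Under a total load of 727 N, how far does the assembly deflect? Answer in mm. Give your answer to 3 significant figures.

k_A = Gd⁴/(8D³N_a) = (78.0×10³)(9.1⁴)/(8·84.0³·20) = 5.6403 N/mm
k_B = Gd⁴/(8D³N_a) = (80.9×10³)(11.5⁴)/(8·118.0³·5) = 21.529 N/mm
Parallel: k_eq = 5.6403 + 21.529 + 69 = 96.17 N/mm
δ = F/k_eq = 727/96.17 = 7.5595 mm

7.56 mm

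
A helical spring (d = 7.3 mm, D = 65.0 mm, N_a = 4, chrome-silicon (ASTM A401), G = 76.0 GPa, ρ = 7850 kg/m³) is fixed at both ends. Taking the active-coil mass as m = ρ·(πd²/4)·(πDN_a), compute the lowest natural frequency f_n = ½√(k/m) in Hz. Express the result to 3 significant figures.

151 Hz

k = Gd⁴/(8D³N_a) = (76.0×10³)(7.3⁴)/(8·65.0³·4) = 24.559 N/mm = 24559 N/m
Wire length L = πDN_a = π·65.0·4 = 816.81 mm
m = ρ·(πd²/4)·L = 7850 × 41.854×10⁻⁶ m² × 0.81681 m = 0.26837 kg
f_n = ½√(k/m) = 0.5·√(24559/0.26837) = 0.5·√(91514) = 151.26 Hz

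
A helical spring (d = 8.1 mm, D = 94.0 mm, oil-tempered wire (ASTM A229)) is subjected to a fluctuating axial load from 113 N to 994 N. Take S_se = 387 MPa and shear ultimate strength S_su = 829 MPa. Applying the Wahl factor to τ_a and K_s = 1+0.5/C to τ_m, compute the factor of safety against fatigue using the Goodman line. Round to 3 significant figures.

1.12

C = D/d = 94.0/8.1 = 11.6049; K_W = (4C−1)/(4C−4)+0.615/C = 1.1237; K_s = 1+0.5/C = 1.0431
F_a = (F_max−F_min)/2 = 440.5 N; F_m = (F_max+F_min)/2 = 553.5 N
τ_a = K_W·8F_aD/(πd³) = 1.1237 × 198.41 = 222.95 MPa
τ_m = K_s·8F_mD/(πd³) = 1.0431 × 249.3 = 260.05 MPa
Goodman: 1/n_f = τ_a/S_se + τ_m/S_su = 222.95/387 + 260.05/829 = 0.57611 + 0.31369 = 0.8898
n_f = 1/0.8898 = 1.124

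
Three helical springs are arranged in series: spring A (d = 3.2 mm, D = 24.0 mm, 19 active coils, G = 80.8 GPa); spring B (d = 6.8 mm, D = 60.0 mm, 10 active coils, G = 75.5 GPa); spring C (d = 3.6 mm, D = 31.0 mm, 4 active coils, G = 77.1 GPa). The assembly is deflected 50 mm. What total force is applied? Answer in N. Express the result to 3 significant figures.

117 N

k_A = Gd⁴/(8D³N_a) = (80.8×10³)(3.2⁴)/(8·24.0³·19) = 4.0321 N/mm
k_B = Gd⁴/(8D³N_a) = (75.5×10³)(6.8⁴)/(8·60.0³·10) = 9.342 N/mm
k_C = Gd⁴/(8D³N_a) = (77.1×10³)(3.6⁴)/(8·31.0³·4) = 13.584 N/mm
Series: 1/k_eq = 1/4.0321 + 1/9.342 + 1/13.584 = 0.42867; k_eq = 2.3328 N/mm
F = k_eq·δ = 2.3328·50 = 116.64 N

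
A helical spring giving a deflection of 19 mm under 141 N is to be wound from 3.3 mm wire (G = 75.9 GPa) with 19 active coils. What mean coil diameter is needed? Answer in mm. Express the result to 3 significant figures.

20.0 mm

Required rate k = F/δ = 141/19 = 7.4211 N/mm
D = (Gd⁴/(8N_a·k))^(1/3) = (75.9×10³·3.3⁴/(8·19·7.4211))^(1/3)
  = (7979.73)^(1/3) = 19.9831 mm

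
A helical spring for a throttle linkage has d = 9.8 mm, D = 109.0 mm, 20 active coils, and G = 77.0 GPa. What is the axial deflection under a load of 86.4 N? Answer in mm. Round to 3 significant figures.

25.2 mm

k = Gd⁴/(8D³N_a) = (77.0×10³)(9.8⁴)/(8·109.0³·20) = 3.4276 N/mm
δ = F/k = 86.4 / 3.4276 = 25.207 mm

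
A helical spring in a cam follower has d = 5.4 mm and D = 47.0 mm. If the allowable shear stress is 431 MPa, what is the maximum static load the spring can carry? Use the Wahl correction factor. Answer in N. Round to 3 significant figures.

C = D/d = 47.0/5.4 = 8.7037
K_W = (4C−1)/(4C−4) + 0.615/C = 33.815/30.815 + 0.0707 = 1.1680
τ_max = K·8FD/(πd³) → F_max = τ_allow·πd³/(8DK)
F_max = 431·π·5.4³/(8·47.0·1.1680) = 2.1321e+05/439.17 = 485.48 N

485 N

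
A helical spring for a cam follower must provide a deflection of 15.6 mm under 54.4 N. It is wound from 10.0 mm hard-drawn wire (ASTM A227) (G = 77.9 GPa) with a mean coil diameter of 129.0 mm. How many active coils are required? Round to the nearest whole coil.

Required rate k = F/δ = 54.4/15.6 = 3.4872 N/mm
N_a = Gd⁴/(8D³k) = (77.9×10³ × 10.0⁴)/(8 × 129.0³ × 3.4872)
    = 7.79e+08 / 5.98871e+07 = 13.01 → 13 coils

13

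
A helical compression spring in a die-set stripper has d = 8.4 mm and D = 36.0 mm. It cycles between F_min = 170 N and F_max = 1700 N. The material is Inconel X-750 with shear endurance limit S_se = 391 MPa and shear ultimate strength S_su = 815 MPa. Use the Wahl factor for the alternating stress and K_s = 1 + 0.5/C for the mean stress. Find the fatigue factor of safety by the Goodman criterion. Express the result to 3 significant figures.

1.63

C = D/d = 36.0/8.4 = 4.2857; K_W = (4C−1)/(4C−4)+0.615/C = 1.3718; K_s = 1+0.5/C = 1.1167
F_a = (F_max−F_min)/2 = 765 N; F_m = (F_max+F_min)/2 = 935 N
τ_a = K_W·8F_aD/(πd³) = 1.3718 × 118.32 = 162.31 MPa
τ_m = K_s·8F_mD/(πd³) = 1.1167 × 144.62 = 161.49 MPa
Goodman: 1/n_f = τ_a/S_se + τ_m/S_su = 162.31/391 + 161.49/815 = 0.41511 + 0.19814 = 0.61326
n_f = 1/0.61326 = 1.631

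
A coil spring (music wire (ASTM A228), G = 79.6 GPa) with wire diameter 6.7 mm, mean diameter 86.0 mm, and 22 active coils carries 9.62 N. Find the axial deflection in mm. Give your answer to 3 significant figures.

k = Gd⁴/(8D³N_a) = (79.6×10³)(6.7⁴)/(8·86.0³·22) = 1.4329 N/mm
δ = F/k = 9.62 / 1.4329 = 6.7138 mm

6.71 mm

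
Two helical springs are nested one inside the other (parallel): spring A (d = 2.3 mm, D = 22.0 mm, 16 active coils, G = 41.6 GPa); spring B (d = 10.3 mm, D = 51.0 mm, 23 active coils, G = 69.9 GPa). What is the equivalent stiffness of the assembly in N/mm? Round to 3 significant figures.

k_A = Gd⁴/(8D³N_a) = (41.6×10³)(2.3⁴)/(8·22.0³·16) = 0.85414 N/mm
k_B = Gd⁴/(8D³N_a) = (69.9×10³)(10.3⁴)/(8·51.0³·23) = 32.233 N/mm
Parallel: k_eq = 0.85414 + 32.233 = 33.087 N/mm

33.1 N/mm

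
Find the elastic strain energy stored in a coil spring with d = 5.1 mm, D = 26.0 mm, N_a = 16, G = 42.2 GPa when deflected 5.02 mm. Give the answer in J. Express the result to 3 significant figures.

k = Gd⁴/(8D³N_a) = (42.2×10³)(5.1⁴)/(8·26.0³·16) = 12.69 N/mm
U = ½kδ² = 0.5 × 12.69 × 5.02² = 159.9 N·mm = 0.1599 J

0.160 J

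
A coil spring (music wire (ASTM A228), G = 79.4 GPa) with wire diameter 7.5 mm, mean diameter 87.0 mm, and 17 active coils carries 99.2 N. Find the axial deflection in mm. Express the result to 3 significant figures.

35.4 mm

k = Gd⁴/(8D³N_a) = (79.4×10³)(7.5⁴)/(8·87.0³·17) = 2.8052 N/mm
δ = F/k = 99.2 / 2.8052 = 35.362 mm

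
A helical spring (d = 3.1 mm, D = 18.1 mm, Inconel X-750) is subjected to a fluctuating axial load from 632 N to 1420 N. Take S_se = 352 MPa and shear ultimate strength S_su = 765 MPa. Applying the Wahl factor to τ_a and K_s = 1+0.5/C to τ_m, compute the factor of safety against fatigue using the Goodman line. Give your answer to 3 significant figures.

0.225

C = D/d = 18.1/3.1 = 5.8387; K_W = (4C−1)/(4C−4)+0.615/C = 1.2603; K_s = 1+0.5/C = 1.0856
F_a = (F_max−F_min)/2 = 394 N; F_m = (F_max+F_min)/2 = 1026 N
τ_a = K_W·8F_aD/(πd³) = 1.2603 × 609.58 = 768.27 MPa
τ_m = K_s·8F_mD/(πd³) = 1.0856 × 1587.4 = 1723.3 MPa
Goodman: 1/n_f = τ_a/S_se + τ_m/S_su = 768.27/352 + 1723.3/765 = 2.18259 + 2.25270 = 4.4353
n_f = 1/4.4353 = 0.2255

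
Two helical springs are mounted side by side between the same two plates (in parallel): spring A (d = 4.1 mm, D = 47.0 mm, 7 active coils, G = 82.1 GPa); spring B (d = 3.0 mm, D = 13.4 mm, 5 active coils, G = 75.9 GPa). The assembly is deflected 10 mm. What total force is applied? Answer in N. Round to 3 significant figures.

679 N

k_A = Gd⁴/(8D³N_a) = (82.1×10³)(4.1⁴)/(8·47.0³·7) = 3.9902 N/mm
k_B = Gd⁴/(8D³N_a) = (75.9×10³)(3.0⁴)/(8·13.4³·5) = 63.878 N/mm
Parallel: k_eq = 3.9902 + 63.878 = 67.868 N/mm
F = k_eq·δ = 67.868·10 = 678.68 N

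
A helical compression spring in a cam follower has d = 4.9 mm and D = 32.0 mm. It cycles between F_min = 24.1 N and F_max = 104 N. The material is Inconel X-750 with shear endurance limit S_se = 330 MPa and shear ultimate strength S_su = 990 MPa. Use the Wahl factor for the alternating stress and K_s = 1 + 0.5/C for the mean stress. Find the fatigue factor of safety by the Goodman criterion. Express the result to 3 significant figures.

C = D/d = 32.0/4.9 = 6.5306; K_W = (4C−1)/(4C−4)+0.615/C = 1.2298; K_s = 1+0.5/C = 1.0766
F_a = (F_max−F_min)/2 = 39.95 N; F_m = (F_max+F_min)/2 = 64.05 N
τ_a = K_W·8F_aD/(πd³) = 1.2298 × 27.671 = 34.029 MPa
τ_m = K_s·8F_mD/(πd³) = 1.0766 × 44.363 = 47.76 MPa
Goodman: 1/n_f = τ_a/S_se + τ_m/S_su = 34.029/330 + 47.76/990 = 0.10312 + 0.04824 = 0.15136
n_f = 1/0.15136 = 6.607

6.61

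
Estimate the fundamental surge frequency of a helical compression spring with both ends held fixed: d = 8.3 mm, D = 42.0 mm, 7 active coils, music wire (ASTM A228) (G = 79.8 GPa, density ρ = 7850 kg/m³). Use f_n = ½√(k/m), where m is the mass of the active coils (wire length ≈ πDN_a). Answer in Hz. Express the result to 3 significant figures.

k = Gd⁴/(8D³N_a) = (79.8×10³)(8.3⁴)/(8·42.0³·7) = 91.281 N/mm = 91281 N/m
Wire length L = πDN_a = π·42.0·7 = 923.63 mm
m = ρ·(πd²/4)·L = 7850 × 54.106×10⁻⁶ m² × 0.92363 m = 0.3923 kg
f_n = ½√(k/m) = 0.5·√(91281/0.3923) = 0.5·√(2.3268e+05) = 241.19 Hz

241 Hz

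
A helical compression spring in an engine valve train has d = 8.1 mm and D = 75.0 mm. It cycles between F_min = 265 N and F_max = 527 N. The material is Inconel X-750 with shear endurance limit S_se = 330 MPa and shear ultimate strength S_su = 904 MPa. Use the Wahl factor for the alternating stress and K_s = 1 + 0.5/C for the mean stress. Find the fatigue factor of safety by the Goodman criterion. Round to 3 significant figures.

3.02

C = D/d = 75.0/8.1 = 9.2593; K_W = (4C−1)/(4C−4)+0.615/C = 1.1572; K_s = 1+0.5/C = 1.0540
F_a = (F_max−F_min)/2 = 131 N; F_m = (F_max+F_min)/2 = 396 N
τ_a = K_W·8F_aD/(πd³) = 1.1572 × 47.078 = 54.48 MPa
τ_m = K_s·8F_mD/(πd³) = 1.0540 × 142.31 = 150 MPa
Goodman: 1/n_f = τ_a/S_se + τ_m/S_su = 54.48/330 + 150/904 = 0.16509 + 0.16593 = 0.33102
n_f = 1/0.33102 = 3.021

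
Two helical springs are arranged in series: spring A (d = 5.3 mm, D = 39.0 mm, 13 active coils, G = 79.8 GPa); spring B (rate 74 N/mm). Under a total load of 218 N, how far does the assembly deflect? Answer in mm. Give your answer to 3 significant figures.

k_A = Gd⁴/(8D³N_a) = (79.8×10³)(5.3⁴)/(8·39.0³·13) = 10.207 N/mm
Series: 1/k_eq = 1/10.207 + 1/74 = 0.11149; k_eq = 8.9694 N/mm
δ = F/k_eq = 218/8.9694 = 24.305 mm

24.3 mm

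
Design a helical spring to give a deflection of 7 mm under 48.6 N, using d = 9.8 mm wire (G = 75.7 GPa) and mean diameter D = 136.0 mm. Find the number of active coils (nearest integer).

Required rate k = F/δ = 48.6/7 = 6.9429 N/mm
N_a = Gd⁴/(8D³k) = (75.7×10³ × 9.8⁴)/(8 × 136.0³ × 6.9429)
    = 6.98233e+08 / 1.39716e+08 = 4.998 → 5 coils

5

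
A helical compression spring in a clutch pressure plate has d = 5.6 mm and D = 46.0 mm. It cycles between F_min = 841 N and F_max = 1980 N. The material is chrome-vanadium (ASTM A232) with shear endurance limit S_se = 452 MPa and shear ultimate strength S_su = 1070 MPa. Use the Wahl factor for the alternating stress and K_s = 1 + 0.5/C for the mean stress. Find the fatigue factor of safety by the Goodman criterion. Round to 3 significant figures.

0.520

C = D/d = 46.0/5.6 = 8.2143; K_W = (4C−1)/(4C−4)+0.615/C = 1.1788; K_s = 1+0.5/C = 1.0609
F_a = (F_max−F_min)/2 = 569.5 N; F_m = (F_max+F_min)/2 = 1410.5 N
τ_a = K_W·8F_aD/(πd³) = 1.1788 × 379.86 = 447.79 MPa
τ_m = K_s·8F_mD/(πd³) = 1.0609 × 940.82 = 998.09 MPa
Goodman: 1/n_f = τ_a/S_se + τ_m/S_su = 447.79/452 + 998.09/1070 = 0.99070 + 0.93279 = 1.9235
n_f = 1/1.9235 = 0.5199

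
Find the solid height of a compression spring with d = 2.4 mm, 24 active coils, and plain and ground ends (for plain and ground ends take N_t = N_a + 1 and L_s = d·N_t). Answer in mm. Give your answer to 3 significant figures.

60.0 mm

plain and ground ends: N_t = N_a + 1 = 24 + 1 = 25
L_s = d·N_t = 2.4 × 25 = 60 mm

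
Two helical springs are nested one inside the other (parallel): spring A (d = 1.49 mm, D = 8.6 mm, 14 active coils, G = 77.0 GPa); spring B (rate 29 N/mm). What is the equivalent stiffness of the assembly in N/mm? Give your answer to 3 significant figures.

k_A = Gd⁴/(8D³N_a) = (77.0×10³)(1.49⁴)/(8·8.6³·14) = 5.3275 N/mm
Parallel: k_eq = 5.3275 + 29 = 34.327 N/mm

34.3 N/mm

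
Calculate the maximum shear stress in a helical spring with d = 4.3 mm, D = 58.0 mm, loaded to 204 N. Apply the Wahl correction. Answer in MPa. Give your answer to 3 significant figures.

Spring index C = D/d = 58.0/4.3 = 13.4884
K_W = (4C−1)/(4C−4) + 0.615/C = 52.953/49.953 + 0.0456 = 1.1057
τ₀ = 8FD/(πd³) = 8·204·58.0/(π·4.3³) = 94656/249.78 = 378.96 MPa
τ_max = K·τ₀ = 1.1057 × 378.96 = 419 MPa

419 MPa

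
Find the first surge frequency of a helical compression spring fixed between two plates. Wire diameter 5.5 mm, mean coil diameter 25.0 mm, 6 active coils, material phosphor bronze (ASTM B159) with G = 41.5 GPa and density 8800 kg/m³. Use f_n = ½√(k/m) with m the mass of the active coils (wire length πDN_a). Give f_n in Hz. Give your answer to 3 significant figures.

358 Hz

k = Gd⁴/(8D³N_a) = (41.5×10³)(5.5⁴)/(8·25.0³·6) = 50.633 N/mm = 50633 N/m
Wire length L = πDN_a = π·25.0·6 = 471.24 mm
m = ρ·(πd²/4)·L = 8800 × 23.758×10⁻⁶ m² × 0.47124 m = 0.098523 kg
f_n = ½√(k/m) = 0.5·√(50633/0.098523) = 0.5·√(5.1392e+05) = 358.44 Hz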